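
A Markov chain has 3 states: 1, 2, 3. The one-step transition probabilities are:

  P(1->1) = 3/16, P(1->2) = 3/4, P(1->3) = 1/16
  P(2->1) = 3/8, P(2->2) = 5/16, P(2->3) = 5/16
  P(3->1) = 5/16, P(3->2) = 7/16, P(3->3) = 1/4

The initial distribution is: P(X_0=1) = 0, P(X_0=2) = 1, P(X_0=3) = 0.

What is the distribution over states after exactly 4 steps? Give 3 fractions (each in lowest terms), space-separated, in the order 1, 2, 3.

Propagating the distribution step by step (d_{t+1} = d_t * P):
d_0 = (1=0, 2=1, 3=0)
  d_1[1] = 0*3/16 + 1*3/8 + 0*5/16 = 3/8
  d_1[2] = 0*3/4 + 1*5/16 + 0*7/16 = 5/16
  d_1[3] = 0*1/16 + 1*5/16 + 0*1/4 = 5/16
d_1 = (1=3/8, 2=5/16, 3=5/16)
  d_2[1] = 3/8*3/16 + 5/16*3/8 + 5/16*5/16 = 73/256
  d_2[2] = 3/8*3/4 + 5/16*5/16 + 5/16*7/16 = 33/64
  d_2[3] = 3/8*1/16 + 5/16*5/16 + 5/16*1/4 = 51/256
d_2 = (1=73/256, 2=33/64, 3=51/256)
  d_3[1] = 73/256*3/16 + 33/64*3/8 + 51/256*5/16 = 633/2048
  d_3[2] = 73/256*3/4 + 33/64*5/16 + 51/256*7/16 = 1893/4096
  d_3[3] = 73/256*1/16 + 33/64*5/16 + 51/256*1/4 = 937/4096
d_3 = (1=633/2048, 2=1893/4096, 3=937/4096)
  d_4[1] = 633/2048*3/16 + 1893/4096*3/8 + 937/4096*5/16 = 19841/65536
  d_4[2] = 633/2048*3/4 + 1893/4096*5/16 + 937/4096*7/16 = 1951/4096
  d_4[3] = 633/2048*1/16 + 1893/4096*5/16 + 937/4096*1/4 = 14479/65536
d_4 = (1=19841/65536, 2=1951/4096, 3=14479/65536)

Answer: 19841/65536 1951/4096 14479/65536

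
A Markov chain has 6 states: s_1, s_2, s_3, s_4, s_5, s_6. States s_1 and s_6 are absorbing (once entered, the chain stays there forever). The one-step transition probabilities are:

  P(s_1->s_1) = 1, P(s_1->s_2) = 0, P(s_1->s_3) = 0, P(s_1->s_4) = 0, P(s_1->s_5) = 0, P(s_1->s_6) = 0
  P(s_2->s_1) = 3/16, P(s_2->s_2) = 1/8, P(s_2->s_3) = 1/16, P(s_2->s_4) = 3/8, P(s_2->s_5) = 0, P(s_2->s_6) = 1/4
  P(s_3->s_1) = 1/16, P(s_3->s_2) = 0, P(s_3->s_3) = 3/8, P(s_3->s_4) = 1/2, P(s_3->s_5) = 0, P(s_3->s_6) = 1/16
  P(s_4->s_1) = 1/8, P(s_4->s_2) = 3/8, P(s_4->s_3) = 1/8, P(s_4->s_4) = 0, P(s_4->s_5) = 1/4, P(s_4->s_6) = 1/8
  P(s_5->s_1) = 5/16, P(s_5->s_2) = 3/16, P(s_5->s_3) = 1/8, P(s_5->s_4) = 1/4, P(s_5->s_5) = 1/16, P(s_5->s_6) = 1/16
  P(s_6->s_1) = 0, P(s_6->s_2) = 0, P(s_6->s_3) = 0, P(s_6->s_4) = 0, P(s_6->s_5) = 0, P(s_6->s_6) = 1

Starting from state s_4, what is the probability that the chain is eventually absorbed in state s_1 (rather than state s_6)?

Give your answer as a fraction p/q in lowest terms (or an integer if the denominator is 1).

Let a_i = P(absorbed in s_1 | start in state i).
Boundary conditions: a_s_1 = 1, a_s_6 = 0.
For each transient state i, a_i = sum_j P(i->j) * a_j:
  a_s_2 = 3/16*a_s_1 + 1/8*a_s_2 + 1/16*a_s_3 + 3/8*a_s_4 + 0*a_s_5 + 1/4*a_s_6
  a_s_3 = 1/16*a_s_1 + 0*a_s_2 + 3/8*a_s_3 + 1/2*a_s_4 + 0*a_s_5 + 1/16*a_s_6
  a_s_4 = 1/8*a_s_1 + 3/8*a_s_2 + 1/8*a_s_3 + 0*a_s_4 + 1/4*a_s_5 + 1/8*a_s_6
  a_s_5 = 5/16*a_s_1 + 3/16*a_s_2 + 1/8*a_s_3 + 1/4*a_s_4 + 1/16*a_s_5 + 1/16*a_s_6

Substituting a_s_1 = 1 and a_s_6 = 0, rearrange to (I - Q) a = r where r[i] = P(i -> s_1):
  [7/8, -1/16, -3/8, 0] . (a_s_2, a_s_3, a_s_4, a_s_5) = 3/16
  [0, 5/8, -1/2, 0] . (a_s_2, a_s_3, a_s_4, a_s_5) = 1/16
  [-3/8, -1/8, 1, -1/4] . (a_s_2, a_s_3, a_s_4, a_s_5) = 1/8
  [-3/16, -1/8, -1/4, 15/16] . (a_s_2, a_s_3, a_s_4, a_s_5) = 5/16

Solving yields:
  a_s_2 = 2415/5042
  a_s_3 = 2643/5042
  a_s_4 = 5347/10084
  a_s_5 = 3229/5042

Starting state is s_4, so the absorption probability is a_s_4 = 5347/10084.

Answer: 5347/10084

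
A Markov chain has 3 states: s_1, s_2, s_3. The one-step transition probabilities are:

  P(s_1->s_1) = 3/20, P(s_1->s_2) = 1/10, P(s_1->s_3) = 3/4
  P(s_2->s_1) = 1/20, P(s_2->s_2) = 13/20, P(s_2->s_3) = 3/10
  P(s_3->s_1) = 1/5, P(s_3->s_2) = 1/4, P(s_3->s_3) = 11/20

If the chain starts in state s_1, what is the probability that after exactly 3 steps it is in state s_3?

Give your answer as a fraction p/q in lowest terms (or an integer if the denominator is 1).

Answer: 4149/8000

Derivation:
Computing P^3 by repeated multiplication:
P^1 =
  s_1: [3/20, 1/10, 3/4]
  s_2: [1/20, 13/20, 3/10]
  s_3: [1/5, 1/4, 11/20]
P^2 =
  s_1: [71/400, 107/400, 111/200]
  s_2: [1/10, 201/400, 159/400]
  s_3: [61/400, 8/25, 211/400]
P^3 =
  s_1: [151/1000, 2643/8000, 4149/8000]
  s_2: [957/8000, 109/250, 711/1600]
  s_3: [231/1600, 2841/8000, 1001/2000]

(P^3)[s_1 -> s_3] = 4149/8000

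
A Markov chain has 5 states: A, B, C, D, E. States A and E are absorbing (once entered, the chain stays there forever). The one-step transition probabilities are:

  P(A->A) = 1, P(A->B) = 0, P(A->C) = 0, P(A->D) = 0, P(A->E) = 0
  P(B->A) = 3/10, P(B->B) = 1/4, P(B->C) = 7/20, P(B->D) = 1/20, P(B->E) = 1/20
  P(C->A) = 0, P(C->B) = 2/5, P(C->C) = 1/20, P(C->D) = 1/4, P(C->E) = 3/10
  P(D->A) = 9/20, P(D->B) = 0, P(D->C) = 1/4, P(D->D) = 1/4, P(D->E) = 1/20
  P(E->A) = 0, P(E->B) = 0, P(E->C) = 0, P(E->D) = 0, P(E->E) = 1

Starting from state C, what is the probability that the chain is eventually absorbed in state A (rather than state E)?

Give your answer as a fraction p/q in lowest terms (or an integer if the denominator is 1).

Answer: 1467/3020

Derivation:
Let a_i = P(absorbed in A | start in state i).
Boundary conditions: a_A = 1, a_E = 0.
For each transient state i, a_i = sum_j P(i->j) * a_j:
  a_B = 3/10*a_A + 1/4*a_B + 7/20*a_C + 1/20*a_D + 1/20*a_E
  a_C = 0*a_A + 2/5*a_B + 1/20*a_C + 1/4*a_D + 3/10*a_E
  a_D = 9/20*a_A + 0*a_B + 1/4*a_C + 1/4*a_D + 1/20*a_E

Substituting a_A = 1 and a_E = 0, rearrange to (I - Q) a = r where r[i] = P(i -> A):
  [3/4, -7/20, -1/20] . (a_B, a_C, a_D) = 3/10
  [-2/5, 19/20, -1/4] . (a_B, a_C, a_D) = 0
  [0, -1/4, 3/4] . (a_B, a_C, a_D) = 9/20

Solving yields:
  a_B = 1023/1510
  a_C = 1467/3020
  a_D = 2301/3020

Starting state is C, so the absorption probability is a_C = 1467/3020.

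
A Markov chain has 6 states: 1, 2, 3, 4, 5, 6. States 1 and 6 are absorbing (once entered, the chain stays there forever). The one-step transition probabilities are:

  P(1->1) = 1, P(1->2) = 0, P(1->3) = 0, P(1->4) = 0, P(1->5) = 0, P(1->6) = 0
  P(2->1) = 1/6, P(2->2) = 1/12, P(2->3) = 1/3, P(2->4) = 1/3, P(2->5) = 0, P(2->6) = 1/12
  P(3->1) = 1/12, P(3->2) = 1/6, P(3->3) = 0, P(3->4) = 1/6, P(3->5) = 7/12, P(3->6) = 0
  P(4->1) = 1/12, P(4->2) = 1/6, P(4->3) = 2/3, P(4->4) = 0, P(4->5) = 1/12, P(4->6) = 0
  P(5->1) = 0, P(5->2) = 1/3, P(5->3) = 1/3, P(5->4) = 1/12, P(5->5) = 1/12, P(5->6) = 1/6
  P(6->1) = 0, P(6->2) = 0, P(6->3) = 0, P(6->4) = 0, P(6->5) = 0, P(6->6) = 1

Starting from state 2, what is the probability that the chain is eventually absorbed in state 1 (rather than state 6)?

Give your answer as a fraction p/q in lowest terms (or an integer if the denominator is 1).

Let a_i = P(absorbed in 1 | start in state i).
Boundary conditions: a_1 = 1, a_6 = 0.
For each transient state i, a_i = sum_j P(i->j) * a_j:
  a_2 = 1/6*a_1 + 1/12*a_2 + 1/3*a_3 + 1/3*a_4 + 0*a_5 + 1/12*a_6
  a_3 = 1/12*a_1 + 1/6*a_2 + 0*a_3 + 1/6*a_4 + 7/12*a_5 + 0*a_6
  a_4 = 1/12*a_1 + 1/6*a_2 + 2/3*a_3 + 0*a_4 + 1/12*a_5 + 0*a_6
  a_5 = 0*a_1 + 1/3*a_2 + 1/3*a_3 + 1/12*a_4 + 1/12*a_5 + 1/6*a_6

Substituting a_1 = 1 and a_6 = 0, rearrange to (I - Q) a = r where r[i] = P(i -> 1):
  [11/12, -1/3, -1/3, 0] . (a_2, a_3, a_4, a_5) = 1/6
  [-1/6, 1, -1/6, -7/12] . (a_2, a_3, a_4, a_5) = 1/12
  [-1/6, -2/3, 1, -1/12] . (a_2, a_3, a_4, a_5) = 1/12
  [-1/3, -1/3, -1/12, 11/12] . (a_2, a_3, a_4, a_5) = 0

Solving yields:
  a_2 = 854/1411
  a_3 = 796/1411
  a_4 = 847/1411
  a_5 = 677/1411

Starting state is 2, so the absorption probability is a_2 = 854/1411.

Answer: 854/1411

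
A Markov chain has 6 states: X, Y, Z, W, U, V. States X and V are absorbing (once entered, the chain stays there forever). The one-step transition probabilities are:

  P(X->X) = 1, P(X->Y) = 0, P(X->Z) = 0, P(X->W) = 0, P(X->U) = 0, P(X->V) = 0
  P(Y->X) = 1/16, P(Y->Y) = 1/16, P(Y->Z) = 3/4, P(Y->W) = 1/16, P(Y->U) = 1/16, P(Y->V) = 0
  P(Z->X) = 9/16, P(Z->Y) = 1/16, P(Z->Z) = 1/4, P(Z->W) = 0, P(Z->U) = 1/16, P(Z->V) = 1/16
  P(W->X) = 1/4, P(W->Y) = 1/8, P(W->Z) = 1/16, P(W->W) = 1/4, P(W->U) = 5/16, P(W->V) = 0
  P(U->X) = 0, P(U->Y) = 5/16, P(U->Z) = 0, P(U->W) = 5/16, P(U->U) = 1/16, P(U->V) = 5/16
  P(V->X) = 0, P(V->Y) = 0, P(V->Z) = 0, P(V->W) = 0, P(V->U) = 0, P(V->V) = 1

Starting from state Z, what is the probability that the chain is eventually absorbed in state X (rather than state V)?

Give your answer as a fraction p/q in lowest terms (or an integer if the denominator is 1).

Answer: 817/944

Derivation:
Let a_i = P(absorbed in X | start in state i).
Boundary conditions: a_X = 1, a_V = 0.
For each transient state i, a_i = sum_j P(i->j) * a_j:
  a_Y = 1/16*a_X + 1/16*a_Y + 3/4*a_Z + 1/16*a_W + 1/16*a_U + 0*a_V
  a_Z = 9/16*a_X + 1/16*a_Y + 1/4*a_Z + 0*a_W + 1/16*a_U + 1/16*a_V
  a_W = 1/4*a_X + 1/8*a_Y + 1/16*a_Z + 1/4*a_W + 5/16*a_U + 0*a_V
  a_U = 0*a_X + 5/16*a_Y + 0*a_Z + 5/16*a_W + 1/16*a_U + 5/16*a_V

Substituting a_X = 1 and a_V = 0, rearrange to (I - Q) a = r where r[i] = P(i -> X):
  [15/16, -3/4, -1/16, -1/16] . (a_Y, a_Z, a_W, a_U) = 1/16
  [-1/16, 3/4, 0, -1/16] . (a_Y, a_Z, a_W, a_U) = 9/16
  [-1/8, -1/16, 3/4, -5/16] . (a_Y, a_Z, a_W, a_U) = 1/4
  [-5/16, 0, -5/16, 15/16] . (a_Y, a_Z, a_W, a_U) = 0

Solving yields:
  a_Y = 799/944
  a_Z = 817/944
  a_W = 91/118
  a_U = 509/944

Starting state is Z, so the absorption probability is a_Z = 817/944.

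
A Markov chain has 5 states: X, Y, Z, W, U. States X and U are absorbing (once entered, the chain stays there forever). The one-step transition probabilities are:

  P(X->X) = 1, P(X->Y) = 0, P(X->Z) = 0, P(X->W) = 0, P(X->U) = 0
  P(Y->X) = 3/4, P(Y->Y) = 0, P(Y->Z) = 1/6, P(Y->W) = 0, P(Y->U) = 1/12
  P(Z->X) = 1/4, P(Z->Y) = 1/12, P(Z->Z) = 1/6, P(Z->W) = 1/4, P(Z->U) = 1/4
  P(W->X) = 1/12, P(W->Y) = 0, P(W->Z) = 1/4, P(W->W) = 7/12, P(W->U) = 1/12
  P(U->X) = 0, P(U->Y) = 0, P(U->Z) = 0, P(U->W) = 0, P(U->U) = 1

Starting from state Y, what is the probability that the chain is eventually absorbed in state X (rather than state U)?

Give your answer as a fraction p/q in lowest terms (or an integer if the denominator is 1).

Answer: 405/482

Derivation:
Let a_i = P(absorbed in X | start in state i).
Boundary conditions: a_X = 1, a_U = 0.
For each transient state i, a_i = sum_j P(i->j) * a_j:
  a_Y = 3/4*a_X + 0*a_Y + 1/6*a_Z + 0*a_W + 1/12*a_U
  a_Z = 1/4*a_X + 1/12*a_Y + 1/6*a_Z + 1/4*a_W + 1/4*a_U
  a_W = 1/12*a_X + 0*a_Y + 1/4*a_Z + 7/12*a_W + 1/12*a_U

Substituting a_X = 1 and a_U = 0, rearrange to (I - Q) a = r where r[i] = P(i -> X):
  [1, -1/6, 0] . (a_Y, a_Z, a_W) = 3/4
  [-1/12, 5/6, -1/4] . (a_Y, a_Z, a_W) = 1/4
  [0, -1/4, 5/12] . (a_Y, a_Z, a_W) = 1/12

Solving yields:
  a_Y = 405/482
  a_Z = 261/482
  a_W = 253/482

Starting state is Y, so the absorption probability is a_Y = 405/482.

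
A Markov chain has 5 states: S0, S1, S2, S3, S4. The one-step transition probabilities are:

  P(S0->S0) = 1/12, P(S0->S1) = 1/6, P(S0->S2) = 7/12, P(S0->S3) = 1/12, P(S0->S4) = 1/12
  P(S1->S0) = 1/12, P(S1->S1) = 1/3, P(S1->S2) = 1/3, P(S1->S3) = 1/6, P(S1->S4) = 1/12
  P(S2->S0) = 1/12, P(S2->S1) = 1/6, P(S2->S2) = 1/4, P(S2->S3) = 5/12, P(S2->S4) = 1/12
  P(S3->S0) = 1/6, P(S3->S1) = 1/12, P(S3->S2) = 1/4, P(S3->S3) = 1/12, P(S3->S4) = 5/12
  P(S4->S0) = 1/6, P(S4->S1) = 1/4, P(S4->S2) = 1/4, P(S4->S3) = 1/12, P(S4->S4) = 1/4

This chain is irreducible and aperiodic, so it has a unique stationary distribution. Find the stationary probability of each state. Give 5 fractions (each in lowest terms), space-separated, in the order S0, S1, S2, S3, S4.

The stationary distribution satisfies pi = pi * P, i.e.:
  pi_S0 = 1/12*pi_S0 + 1/12*pi_S1 + 1/12*pi_S2 + 1/6*pi_S3 + 1/6*pi_S4
  pi_S1 = 1/6*pi_S0 + 1/3*pi_S1 + 1/6*pi_S2 + 1/12*pi_S3 + 1/4*pi_S4
  pi_S2 = 7/12*pi_S0 + 1/3*pi_S1 + 1/4*pi_S2 + 1/4*pi_S3 + 1/4*pi_S4
  pi_S3 = 1/12*pi_S0 + 1/6*pi_S1 + 5/12*pi_S2 + 1/12*pi_S3 + 1/12*pi_S4
  pi_S4 = 1/12*pi_S0 + 1/12*pi_S1 + 1/12*pi_S2 + 5/12*pi_S3 + 1/4*pi_S4
with normalization: pi_S0 + pi_S1 + pi_S2 + pi_S3 + pi_S4 = 1.

Using the first 4 balance equations plus normalization, the linear system A*pi = b is:
  [-11/12, 1/12, 1/12, 1/6, 1/6] . pi = 0
  [1/6, -2/3, 1/6, 1/12, 1/4] . pi = 0
  [7/12, 1/3, -3/4, 1/4, 1/4] . pi = 0
  [1/12, 1/6, 5/12, -11/12, 1/12] . pi = 0
  [1, 1, 1, 1, 1] . pi = 1

Solving yields:
  pi_S0 = 309/2683
  pi_S1 = 531/2683
  pi_S2 = 818/2683
  pi_S3 = 1081/5366
  pi_S4 = 969/5366

Verification (pi * P):
  309/2683*1/12 + 531/2683*1/12 + 818/2683*1/12 + 1081/5366*1/6 + 969/5366*1/6 = 309/2683 = pi_S0  (ok)
  309/2683*1/6 + 531/2683*1/3 + 818/2683*1/6 + 1081/5366*1/12 + 969/5366*1/4 = 531/2683 = pi_S1  (ok)
  309/2683*7/12 + 531/2683*1/3 + 818/2683*1/4 + 1081/5366*1/4 + 969/5366*1/4 = 818/2683 = pi_S2  (ok)
  309/2683*1/12 + 531/2683*1/6 + 818/2683*5/12 + 1081/5366*1/12 + 969/5366*1/12 = 1081/5366 = pi_S3  (ok)
  309/2683*1/12 + 531/2683*1/12 + 818/2683*1/12 + 1081/5366*5/12 + 969/5366*1/4 = 969/5366 = pi_S4  (ok)

Answer: 309/2683 531/2683 818/2683 1081/5366 969/5366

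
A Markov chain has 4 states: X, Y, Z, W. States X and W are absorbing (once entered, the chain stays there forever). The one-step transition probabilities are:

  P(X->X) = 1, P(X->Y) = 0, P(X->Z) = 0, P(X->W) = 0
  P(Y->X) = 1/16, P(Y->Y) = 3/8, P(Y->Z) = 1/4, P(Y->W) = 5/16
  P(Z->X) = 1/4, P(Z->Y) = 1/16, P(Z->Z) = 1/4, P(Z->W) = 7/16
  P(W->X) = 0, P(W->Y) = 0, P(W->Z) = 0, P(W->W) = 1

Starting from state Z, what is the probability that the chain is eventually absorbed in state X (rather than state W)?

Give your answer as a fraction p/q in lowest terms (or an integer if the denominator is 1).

Let a_i = P(absorbed in X | start in state i).
Boundary conditions: a_X = 1, a_W = 0.
For each transient state i, a_i = sum_j P(i->j) * a_j:
  a_Y = 1/16*a_X + 3/8*a_Y + 1/4*a_Z + 5/16*a_W
  a_Z = 1/4*a_X + 1/16*a_Y + 1/4*a_Z + 7/16*a_W

Substituting a_X = 1 and a_W = 0, rearrange to (I - Q) a = r where r[i] = P(i -> X):
  [5/8, -1/4] . (a_Y, a_Z) = 1/16
  [-1/16, 3/4] . (a_Y, a_Z) = 1/4

Solving yields:
  a_Y = 7/29
  a_Z = 41/116

Starting state is Z, so the absorption probability is a_Z = 41/116.

Answer: 41/116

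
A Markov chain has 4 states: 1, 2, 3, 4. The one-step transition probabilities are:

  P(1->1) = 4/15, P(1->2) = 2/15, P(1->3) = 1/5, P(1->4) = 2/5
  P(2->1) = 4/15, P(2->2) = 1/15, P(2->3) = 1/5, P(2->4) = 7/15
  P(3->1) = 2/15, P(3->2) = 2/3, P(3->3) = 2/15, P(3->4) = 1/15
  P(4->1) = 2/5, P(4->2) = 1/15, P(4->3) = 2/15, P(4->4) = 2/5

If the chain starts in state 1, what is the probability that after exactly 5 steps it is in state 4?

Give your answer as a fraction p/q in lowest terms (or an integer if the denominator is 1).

Computing P^5 by repeated multiplication:
P^1 =
  1: [4/15, 2/15, 1/5, 2/5]
  2: [4/15, 1/15, 1/5, 7/15]
  3: [2/15, 2/3, 2/15, 1/15]
  4: [2/5, 1/15, 2/15, 2/5]
P^2 =
  1: [22/75, 46/225, 4/25, 77/225]
  2: [68/225, 46/225, 7/45, 76/225]
  3: [58/225, 7/45, 14/75, 2/5]
  4: [68/225, 13/75, 37/225, 9/25]
P^3 =
  1: [982/3375, 41/225, 562/3375, 1216/3375]
  2: [982/3375, 608/3375, 188/1125, 407/1125]
  3: [332/1125, 661/3375, 181/1125, 47/135]
  4: [988/3375, 626/3375, 557/3375, 1204/3375]
P^4 =
  1: [4936/16875, 1883/10125, 8347/50625, 3611/10125]
  2: [1646/5625, 9433/50625, 556/3375, 18038/50625]
  3: [14764/50625, 3086/16875, 8407/50625, 18196/50625]
  4: [14794/50625, 9376/50625, 2788/16875, 18091/50625]
P^5 =
  1: [73972/253125, 46852/253125, 125473/759375, 54286/151875]
  2: [221896/759375, 15611/84375, 125497/759375, 271483/759375]
  3: [74026/253125, 141052/759375, 125272/759375, 270973/759375]
  4: [221954/759375, 28139/151875, 25084/151875, 271306/759375]

(P^5)[1 -> 4] = 54286/151875

Answer: 54286/151875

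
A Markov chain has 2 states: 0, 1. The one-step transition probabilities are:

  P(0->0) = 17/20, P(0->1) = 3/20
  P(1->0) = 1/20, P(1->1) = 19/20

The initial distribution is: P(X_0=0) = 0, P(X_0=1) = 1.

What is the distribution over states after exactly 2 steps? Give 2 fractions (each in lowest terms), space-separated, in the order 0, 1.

Propagating the distribution step by step (d_{t+1} = d_t * P):
d_0 = (0=0, 1=1)
  d_1[0] = 0*17/20 + 1*1/20 = 1/20
  d_1[1] = 0*3/20 + 1*19/20 = 19/20
d_1 = (0=1/20, 1=19/20)
  d_2[0] = 1/20*17/20 + 19/20*1/20 = 9/100
  d_2[1] = 1/20*3/20 + 19/20*19/20 = 91/100
d_2 = (0=9/100, 1=91/100)

Answer: 9/100 91/100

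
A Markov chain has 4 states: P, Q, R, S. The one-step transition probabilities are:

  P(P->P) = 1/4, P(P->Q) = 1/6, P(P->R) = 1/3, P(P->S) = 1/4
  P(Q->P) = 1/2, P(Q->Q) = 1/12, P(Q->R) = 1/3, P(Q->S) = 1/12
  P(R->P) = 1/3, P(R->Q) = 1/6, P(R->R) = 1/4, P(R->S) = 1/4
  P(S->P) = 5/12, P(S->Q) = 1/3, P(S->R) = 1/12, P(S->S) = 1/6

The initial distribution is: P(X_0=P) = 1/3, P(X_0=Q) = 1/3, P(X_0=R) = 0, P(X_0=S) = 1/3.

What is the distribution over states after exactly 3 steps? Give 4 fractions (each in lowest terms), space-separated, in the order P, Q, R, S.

Propagating the distribution step by step (d_{t+1} = d_t * P):
d_0 = (P=1/3, Q=1/3, R=0, S=1/3)
  d_1[P] = 1/3*1/4 + 1/3*1/2 + 0*1/3 + 1/3*5/12 = 7/18
  d_1[Q] = 1/3*1/6 + 1/3*1/12 + 0*1/6 + 1/3*1/3 = 7/36
  d_1[R] = 1/3*1/3 + 1/3*1/3 + 0*1/4 + 1/3*1/12 = 1/4
  d_1[S] = 1/3*1/4 + 1/3*1/12 + 0*1/4 + 1/3*1/6 = 1/6
d_1 = (P=7/18, Q=7/36, R=1/4, S=1/6)
  d_2[P] = 7/18*1/4 + 7/36*1/2 + 1/4*1/3 + 1/6*5/12 = 25/72
  d_2[Q] = 7/18*1/6 + 7/36*1/12 + 1/4*1/6 + 1/6*1/3 = 77/432
  d_2[R] = 7/18*1/3 + 7/36*1/3 + 1/4*1/4 + 1/6*1/12 = 13/48
  d_2[S] = 7/18*1/4 + 7/36*1/12 + 1/4*1/4 + 1/6*1/6 = 11/54
d_2 = (P=25/72, Q=77/432, R=13/48, S=11/54)
  d_3[P] = 25/72*1/4 + 77/432*1/2 + 13/48*1/3 + 11/54*5/12 = 455/1296
  d_3[Q] = 25/72*1/6 + 77/432*1/12 + 13/48*1/6 + 11/54*1/3 = 107/576
  d_3[R] = 25/72*1/3 + 77/432*1/3 + 13/48*1/4 + 11/54*1/12 = 449/1728
  d_3[S] = 25/72*1/4 + 77/432*1/12 + 13/48*1/4 + 11/54*1/6 = 527/2592
d_3 = (P=455/1296, Q=107/576, R=449/1728, S=527/2592)

Answer: 455/1296 107/576 449/1728 527/2592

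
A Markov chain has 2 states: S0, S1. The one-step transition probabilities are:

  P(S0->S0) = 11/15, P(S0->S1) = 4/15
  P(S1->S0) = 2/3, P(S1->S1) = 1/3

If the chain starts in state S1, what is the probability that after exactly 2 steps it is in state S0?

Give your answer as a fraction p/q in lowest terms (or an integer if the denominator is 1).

Computing P^2 by repeated multiplication:
P^1 =
  S0: [11/15, 4/15]
  S1: [2/3, 1/3]
P^2 =
  S0: [161/225, 64/225]
  S1: [32/45, 13/45]

(P^2)[S1 -> S0] = 32/45

Answer: 32/45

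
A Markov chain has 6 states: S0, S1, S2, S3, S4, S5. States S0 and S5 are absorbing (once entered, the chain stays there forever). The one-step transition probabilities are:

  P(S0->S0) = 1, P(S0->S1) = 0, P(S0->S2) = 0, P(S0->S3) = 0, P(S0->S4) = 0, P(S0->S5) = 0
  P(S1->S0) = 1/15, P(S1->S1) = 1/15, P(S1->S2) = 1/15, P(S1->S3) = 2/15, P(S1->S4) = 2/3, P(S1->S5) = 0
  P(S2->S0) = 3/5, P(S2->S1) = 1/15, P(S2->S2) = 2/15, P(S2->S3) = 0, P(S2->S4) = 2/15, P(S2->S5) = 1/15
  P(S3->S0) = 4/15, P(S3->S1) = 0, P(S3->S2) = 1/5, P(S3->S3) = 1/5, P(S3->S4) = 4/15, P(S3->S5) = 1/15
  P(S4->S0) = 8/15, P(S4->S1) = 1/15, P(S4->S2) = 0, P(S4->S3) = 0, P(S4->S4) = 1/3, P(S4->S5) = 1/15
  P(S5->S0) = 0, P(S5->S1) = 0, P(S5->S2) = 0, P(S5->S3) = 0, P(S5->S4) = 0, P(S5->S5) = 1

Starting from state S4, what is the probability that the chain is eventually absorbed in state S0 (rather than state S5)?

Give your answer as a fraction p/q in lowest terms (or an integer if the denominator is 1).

Answer: 1775/1996

Derivation:
Let a_i = P(absorbed in S0 | start in state i).
Boundary conditions: a_S0 = 1, a_S5 = 0.
For each transient state i, a_i = sum_j P(i->j) * a_j:
  a_S1 = 1/15*a_S0 + 1/15*a_S1 + 1/15*a_S2 + 2/15*a_S3 + 2/3*a_S4 + 0*a_S5
  a_S2 = 3/5*a_S0 + 1/15*a_S1 + 2/15*a_S2 + 0*a_S3 + 2/15*a_S4 + 1/15*a_S5
  a_S3 = 4/15*a_S0 + 0*a_S1 + 1/5*a_S2 + 1/5*a_S3 + 4/15*a_S4 + 1/15*a_S5
  a_S4 = 8/15*a_S0 + 1/15*a_S1 + 0*a_S2 + 0*a_S3 + 1/3*a_S4 + 1/15*a_S5

Substituting a_S0 = 1 and a_S5 = 0, rearrange to (I - Q) a = r where r[i] = P(i -> S0):
  [14/15, -1/15, -2/15, -2/3] . (a_S1, a_S2, a_S3, a_S4) = 1/15
  [-1/15, 13/15, 0, -2/15] . (a_S1, a_S2, a_S3, a_S4) = 3/5
  [0, -1/5, 4/5, -4/15] . (a_S1, a_S2, a_S3, a_S4) = 4/15
  [-1/15, 0, 0, 2/3] . (a_S1, a_S2, a_S3, a_S4) = 8/15

Solving yields:
  a_S1 = 891/998
  a_S2 = 448/499
  a_S3 = 1705/1996
  a_S4 = 1775/1996

Starting state is S4, so the absorption probability is a_S4 = 1775/1996.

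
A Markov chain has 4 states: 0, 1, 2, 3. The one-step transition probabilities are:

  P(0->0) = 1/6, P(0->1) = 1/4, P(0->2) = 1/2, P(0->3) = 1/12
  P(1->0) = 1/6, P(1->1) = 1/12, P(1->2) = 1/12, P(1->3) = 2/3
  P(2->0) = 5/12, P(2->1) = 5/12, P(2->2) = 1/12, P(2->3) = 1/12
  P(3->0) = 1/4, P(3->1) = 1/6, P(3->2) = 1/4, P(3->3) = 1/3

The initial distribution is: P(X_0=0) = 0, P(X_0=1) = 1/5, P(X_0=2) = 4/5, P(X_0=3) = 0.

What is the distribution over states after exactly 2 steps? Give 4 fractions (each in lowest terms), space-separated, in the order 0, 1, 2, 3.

Propagating the distribution step by step (d_{t+1} = d_t * P):
d_0 = (0=0, 1=1/5, 2=4/5, 3=0)
  d_1[0] = 0*1/6 + 1/5*1/6 + 4/5*5/12 + 0*1/4 = 11/30
  d_1[1] = 0*1/4 + 1/5*1/12 + 4/5*5/12 + 0*1/6 = 7/20
  d_1[2] = 0*1/2 + 1/5*1/12 + 4/5*1/12 + 0*1/4 = 1/12
  d_1[3] = 0*1/12 + 1/5*2/3 + 4/5*1/12 + 0*1/3 = 1/5
d_1 = (0=11/30, 1=7/20, 2=1/12, 3=1/5)
  d_2[0] = 11/30*1/6 + 7/20*1/6 + 1/12*5/12 + 1/5*1/4 = 49/240
  d_2[1] = 11/30*1/4 + 7/20*1/12 + 1/12*5/12 + 1/5*1/6 = 17/90
  d_2[2] = 11/30*1/2 + 7/20*1/12 + 1/12*1/12 + 1/5*1/4 = 97/360
  d_2[3] = 11/30*1/12 + 7/20*2/3 + 1/12*1/12 + 1/5*1/3 = 27/80
d_2 = (0=49/240, 1=17/90, 2=97/360, 3=27/80)

Answer: 49/240 17/90 97/360 27/80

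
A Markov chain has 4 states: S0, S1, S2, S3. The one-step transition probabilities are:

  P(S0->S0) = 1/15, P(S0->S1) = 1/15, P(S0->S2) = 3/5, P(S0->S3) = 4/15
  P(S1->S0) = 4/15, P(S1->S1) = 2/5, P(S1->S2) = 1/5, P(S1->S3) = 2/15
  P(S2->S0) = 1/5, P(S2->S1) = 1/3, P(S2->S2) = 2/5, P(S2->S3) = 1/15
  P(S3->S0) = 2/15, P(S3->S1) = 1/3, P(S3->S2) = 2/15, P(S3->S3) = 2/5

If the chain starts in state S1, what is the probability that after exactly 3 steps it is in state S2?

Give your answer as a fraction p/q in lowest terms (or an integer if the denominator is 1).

Answer: 1106/3375

Derivation:
Computing P^3 by repeated multiplication:
P^1 =
  S0: [1/15, 1/15, 3/5, 4/15]
  S1: [4/15, 2/5, 1/5, 2/15]
  S2: [1/5, 1/3, 2/5, 1/15]
  S3: [2/15, 1/3, 2/15, 2/5]
P^2 =
  S0: [8/45, 8/25, 74/225, 13/75]
  S1: [41/225, 13/45, 76/225, 43/225]
  S2: [43/225, 68/225, 16/45, 34/225]
  S3: [8/45, 8/25, 19/75, 56/225]
P^3 =
  S0: [628/3375, 1037/3375, 122/375, 68/375]
  S1: [41/225, 38/125, 1106/3375, 628/3375]
  S2: [623/3375, 1021/3375, 1139/3375, 592/3375]
  S3: [611/3375, 1037/3375, 206/675, 697/3375]

(P^3)[S1 -> S2] = 1106/3375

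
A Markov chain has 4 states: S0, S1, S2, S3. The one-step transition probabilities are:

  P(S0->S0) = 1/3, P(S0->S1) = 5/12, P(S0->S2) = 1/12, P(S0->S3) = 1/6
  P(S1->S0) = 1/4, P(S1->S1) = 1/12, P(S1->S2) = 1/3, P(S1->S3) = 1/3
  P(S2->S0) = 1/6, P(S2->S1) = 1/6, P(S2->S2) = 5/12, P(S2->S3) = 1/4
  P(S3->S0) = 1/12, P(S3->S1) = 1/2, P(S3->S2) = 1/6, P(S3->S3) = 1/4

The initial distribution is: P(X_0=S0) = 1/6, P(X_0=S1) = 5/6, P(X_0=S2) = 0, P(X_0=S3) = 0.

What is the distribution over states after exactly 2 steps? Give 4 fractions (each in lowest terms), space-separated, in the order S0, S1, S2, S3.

Propagating the distribution step by step (d_{t+1} = d_t * P):
d_0 = (S0=1/6, S1=5/6, S2=0, S3=0)
  d_1[S0] = 1/6*1/3 + 5/6*1/4 + 0*1/6 + 0*1/12 = 19/72
  d_1[S1] = 1/6*5/12 + 5/6*1/12 + 0*1/6 + 0*1/2 = 5/36
  d_1[S2] = 1/6*1/12 + 5/6*1/3 + 0*5/12 + 0*1/6 = 7/24
  d_1[S3] = 1/6*1/6 + 5/6*1/3 + 0*1/4 + 0*1/4 = 11/36
d_1 = (S0=19/72, S1=5/36, S2=7/24, S3=11/36)
  d_2[S0] = 19/72*1/3 + 5/36*1/4 + 7/24*1/6 + 11/36*1/12 = 85/432
  d_2[S1] = 19/72*5/12 + 5/36*1/12 + 7/24*1/6 + 11/36*1/2 = 31/96
  d_2[S2] = 19/72*1/12 + 5/36*1/3 + 7/24*5/12 + 11/36*1/6 = 13/54
  d_2[S3] = 19/72*1/6 + 5/36*1/3 + 7/24*1/4 + 11/36*1/4 = 23/96
d_2 = (S0=85/432, S1=31/96, S2=13/54, S3=23/96)

Answer: 85/432 31/96 13/54 23/96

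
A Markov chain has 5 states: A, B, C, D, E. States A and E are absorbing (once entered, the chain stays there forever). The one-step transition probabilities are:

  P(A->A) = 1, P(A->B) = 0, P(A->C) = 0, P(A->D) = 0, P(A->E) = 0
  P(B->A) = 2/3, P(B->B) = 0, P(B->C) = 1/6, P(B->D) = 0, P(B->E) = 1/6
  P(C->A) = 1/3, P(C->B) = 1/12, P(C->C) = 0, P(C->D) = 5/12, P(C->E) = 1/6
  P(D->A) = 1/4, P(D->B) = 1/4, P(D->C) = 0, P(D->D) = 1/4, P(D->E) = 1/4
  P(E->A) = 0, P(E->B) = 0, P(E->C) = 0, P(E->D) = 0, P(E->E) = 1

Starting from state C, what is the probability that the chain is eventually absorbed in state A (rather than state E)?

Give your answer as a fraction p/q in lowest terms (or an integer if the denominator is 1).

Answer: 67/104

Derivation:
Let a_i = P(absorbed in A | start in state i).
Boundary conditions: a_A = 1, a_E = 0.
For each transient state i, a_i = sum_j P(i->j) * a_j:
  a_B = 2/3*a_A + 0*a_B + 1/6*a_C + 0*a_D + 1/6*a_E
  a_C = 1/3*a_A + 1/12*a_B + 0*a_C + 5/12*a_D + 1/6*a_E
  a_D = 1/4*a_A + 1/4*a_B + 0*a_C + 1/4*a_D + 1/4*a_E

Substituting a_A = 1 and a_E = 0, rearrange to (I - Q) a = r where r[i] = P(i -> A):
  [1, -1/6, 0] . (a_B, a_C, a_D) = 2/3
  [-1/12, 1, -5/12] . (a_B, a_C, a_D) = 1/3
  [-1/4, 0, 3/4] . (a_B, a_C, a_D) = 1/4

Solving yields:
  a_B = 161/208
  a_C = 67/104
  a_D = 123/208

Starting state is C, so the absorption probability is a_C = 67/104.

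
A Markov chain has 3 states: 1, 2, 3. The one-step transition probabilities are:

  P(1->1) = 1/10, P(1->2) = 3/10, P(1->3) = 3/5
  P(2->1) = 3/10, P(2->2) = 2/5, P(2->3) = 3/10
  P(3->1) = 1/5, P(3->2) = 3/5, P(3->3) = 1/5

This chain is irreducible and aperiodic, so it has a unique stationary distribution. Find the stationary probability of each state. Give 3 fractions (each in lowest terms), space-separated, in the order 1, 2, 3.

Answer: 2/9 4/9 1/3

Derivation:
The stationary distribution satisfies pi = pi * P, i.e.:
  pi_1 = 1/10*pi_1 + 3/10*pi_2 + 1/5*pi_3
  pi_2 = 3/10*pi_1 + 2/5*pi_2 + 3/5*pi_3
  pi_3 = 3/5*pi_1 + 3/10*pi_2 + 1/5*pi_3
with normalization: pi_1 + pi_2 + pi_3 = 1.

Using the first 2 balance equations plus normalization, the linear system A*pi = b is:
  [-9/10, 3/10, 1/5] . pi = 0
  [3/10, -3/5, 3/5] . pi = 0
  [1, 1, 1] . pi = 1

Solving yields:
  pi_1 = 2/9
  pi_2 = 4/9
  pi_3 = 1/3

Verification (pi * P):
  2/9*1/10 + 4/9*3/10 + 1/3*1/5 = 2/9 = pi_1  (ok)
  2/9*3/10 + 4/9*2/5 + 1/3*3/5 = 4/9 = pi_2  (ok)
  2/9*3/5 + 4/9*3/10 + 1/3*1/5 = 1/3 = pi_3  (ok)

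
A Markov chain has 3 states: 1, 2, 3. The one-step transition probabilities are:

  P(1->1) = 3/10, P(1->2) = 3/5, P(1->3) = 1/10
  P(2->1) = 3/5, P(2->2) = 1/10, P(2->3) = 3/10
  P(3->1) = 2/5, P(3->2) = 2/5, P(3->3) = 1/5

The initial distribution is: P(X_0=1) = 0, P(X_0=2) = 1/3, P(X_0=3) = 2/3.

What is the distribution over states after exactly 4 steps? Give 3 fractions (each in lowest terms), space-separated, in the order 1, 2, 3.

Answer: 1071/2500 11381/30000 5767/30000

Derivation:
Propagating the distribution step by step (d_{t+1} = d_t * P):
d_0 = (1=0, 2=1/3, 3=2/3)
  d_1[1] = 0*3/10 + 1/3*3/5 + 2/3*2/5 = 7/15
  d_1[2] = 0*3/5 + 1/3*1/10 + 2/3*2/5 = 3/10
  d_1[3] = 0*1/10 + 1/3*3/10 + 2/3*1/5 = 7/30
d_1 = (1=7/15, 2=3/10, 3=7/30)
  d_2[1] = 7/15*3/10 + 3/10*3/5 + 7/30*2/5 = 31/75
  d_2[2] = 7/15*3/5 + 3/10*1/10 + 7/30*2/5 = 121/300
  d_2[3] = 7/15*1/10 + 3/10*3/10 + 7/30*1/5 = 11/60
d_2 = (1=31/75, 2=121/300, 3=11/60)
  d_3[1] = 31/75*3/10 + 121/300*3/5 + 11/60*2/5 = 659/1500
  d_3[2] = 31/75*3/5 + 121/300*1/10 + 11/60*2/5 = 217/600
  d_3[3] = 31/75*1/10 + 121/300*3/10 + 11/60*1/5 = 199/1000
d_3 = (1=659/1500, 2=217/600, 3=199/1000)
  d_4[1] = 659/1500*3/10 + 217/600*3/5 + 199/1000*2/5 = 1071/2500
  d_4[2] = 659/1500*3/5 + 217/600*1/10 + 199/1000*2/5 = 11381/30000
  d_4[3] = 659/1500*1/10 + 217/600*3/10 + 199/1000*1/5 = 5767/30000
d_4 = (1=1071/2500, 2=11381/30000, 3=5767/30000)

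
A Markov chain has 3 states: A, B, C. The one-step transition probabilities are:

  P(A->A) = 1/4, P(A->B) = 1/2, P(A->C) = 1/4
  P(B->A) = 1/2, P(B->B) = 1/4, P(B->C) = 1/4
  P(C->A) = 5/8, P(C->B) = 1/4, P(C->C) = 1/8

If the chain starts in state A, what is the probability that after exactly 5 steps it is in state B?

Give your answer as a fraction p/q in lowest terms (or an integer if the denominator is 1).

Answer: 2919/8192

Derivation:
Computing P^5 by repeated multiplication:
P^1 =
  A: [1/4, 1/2, 1/4]
  B: [1/2, 1/4, 1/4]
  C: [5/8, 1/4, 1/8]
P^2 =
  A: [15/32, 5/16, 7/32]
  B: [13/32, 3/8, 7/32]
  C: [23/64, 13/32, 15/64]
P^3 =
  A: [105/256, 47/128, 57/256]
  B: [109/256, 45/128, 57/256]
  C: [225/512, 87/256, 113/512]
P^4 =
  A: [871/2048, 361/1024, 455/2048]
  B: [863/2048, 365/1024, 455/2048]
  C: [1711/4096, 737/2048, 911/4096]
P^5 =
  A: [6905/16384, 2919/8192, 3641/16384]
  B: [6921/16384, 2911/8192, 3641/16384]
  C: [13873/32768, 5807/16384, 7281/32768]

(P^5)[A -> B] = 2919/8192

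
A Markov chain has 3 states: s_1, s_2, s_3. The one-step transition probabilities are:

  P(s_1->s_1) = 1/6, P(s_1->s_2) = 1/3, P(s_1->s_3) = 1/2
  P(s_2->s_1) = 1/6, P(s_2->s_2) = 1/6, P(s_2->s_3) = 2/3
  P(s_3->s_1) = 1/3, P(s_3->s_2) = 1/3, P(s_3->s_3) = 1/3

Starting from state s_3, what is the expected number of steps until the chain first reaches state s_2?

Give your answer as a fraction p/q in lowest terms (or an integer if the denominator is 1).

Answer: 3

Derivation:
Let h_i = expected steps to first reach s_2 from state i.
Boundary: h_s_2 = 0.
First-step equations for the other states:
  h_s_1 = 1 + 1/6*h_s_1 + 1/3*h_s_2 + 1/2*h_s_3
  h_s_3 = 1 + 1/3*h_s_1 + 1/3*h_s_2 + 1/3*h_s_3

Substituting h_s_2 = 0 and rearranging gives the linear system (I - Q) h = 1:
  [5/6, -1/2] . (h_s_1, h_s_3) = 1
  [-1/3, 2/3] . (h_s_1, h_s_3) = 1

Solving yields:
  h_s_1 = 3
  h_s_3 = 3

Starting state is s_3, so the expected hitting time is h_s_3 = 3.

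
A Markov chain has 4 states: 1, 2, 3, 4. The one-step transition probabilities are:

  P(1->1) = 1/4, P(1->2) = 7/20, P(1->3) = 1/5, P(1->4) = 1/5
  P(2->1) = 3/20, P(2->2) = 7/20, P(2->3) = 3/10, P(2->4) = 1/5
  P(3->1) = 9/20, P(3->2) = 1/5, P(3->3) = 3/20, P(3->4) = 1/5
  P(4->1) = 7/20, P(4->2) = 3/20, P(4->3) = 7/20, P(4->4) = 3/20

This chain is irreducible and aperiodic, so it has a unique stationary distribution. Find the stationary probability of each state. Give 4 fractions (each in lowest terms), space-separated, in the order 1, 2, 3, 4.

Answer: 371/1278 821/2982 1091/4473 4/21

Derivation:
The stationary distribution satisfies pi = pi * P, i.e.:
  pi_1 = 1/4*pi_1 + 3/20*pi_2 + 9/20*pi_3 + 7/20*pi_4
  pi_2 = 7/20*pi_1 + 7/20*pi_2 + 1/5*pi_3 + 3/20*pi_4
  pi_3 = 1/5*pi_1 + 3/10*pi_2 + 3/20*pi_3 + 7/20*pi_4
  pi_4 = 1/5*pi_1 + 1/5*pi_2 + 1/5*pi_3 + 3/20*pi_4
with normalization: pi_1 + pi_2 + pi_3 + pi_4 = 1.

Using the first 3 balance equations plus normalization, the linear system A*pi = b is:
  [-3/4, 3/20, 9/20, 7/20] . pi = 0
  [7/20, -13/20, 1/5, 3/20] . pi = 0
  [1/5, 3/10, -17/20, 7/20] . pi = 0
  [1, 1, 1, 1] . pi = 1

Solving yields:
  pi_1 = 371/1278
  pi_2 = 821/2982
  pi_3 = 1091/4473
  pi_4 = 4/21

Verification (pi * P):
  371/1278*1/4 + 821/2982*3/20 + 1091/4473*9/20 + 4/21*7/20 = 371/1278 = pi_1  (ok)
  371/1278*7/20 + 821/2982*7/20 + 1091/4473*1/5 + 4/21*3/20 = 821/2982 = pi_2  (ok)
  371/1278*1/5 + 821/2982*3/10 + 1091/4473*3/20 + 4/21*7/20 = 1091/4473 = pi_3  (ok)
  371/1278*1/5 + 821/2982*1/5 + 1091/4473*1/5 + 4/21*3/20 = 4/21 = pi_4  (ok)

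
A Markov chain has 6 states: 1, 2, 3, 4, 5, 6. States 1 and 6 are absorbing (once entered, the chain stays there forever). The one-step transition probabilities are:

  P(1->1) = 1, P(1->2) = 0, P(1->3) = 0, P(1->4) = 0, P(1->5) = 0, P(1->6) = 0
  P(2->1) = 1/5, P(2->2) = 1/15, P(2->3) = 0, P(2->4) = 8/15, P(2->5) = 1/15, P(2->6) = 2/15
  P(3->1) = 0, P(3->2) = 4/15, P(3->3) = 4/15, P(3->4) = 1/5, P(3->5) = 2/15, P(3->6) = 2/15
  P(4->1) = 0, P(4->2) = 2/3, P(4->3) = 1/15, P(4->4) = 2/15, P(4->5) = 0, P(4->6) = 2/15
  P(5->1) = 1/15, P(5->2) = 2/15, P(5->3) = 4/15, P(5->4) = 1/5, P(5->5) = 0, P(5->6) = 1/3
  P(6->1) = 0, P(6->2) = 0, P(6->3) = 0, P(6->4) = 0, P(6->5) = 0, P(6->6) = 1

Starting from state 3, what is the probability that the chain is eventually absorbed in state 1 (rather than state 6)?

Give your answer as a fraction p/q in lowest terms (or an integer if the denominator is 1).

Answer: 196/629

Derivation:
Let a_i = P(absorbed in 1 | start in state i).
Boundary conditions: a_1 = 1, a_6 = 0.
For each transient state i, a_i = sum_j P(i->j) * a_j:
  a_2 = 1/5*a_1 + 1/15*a_2 + 0*a_3 + 8/15*a_4 + 1/15*a_5 + 2/15*a_6
  a_3 = 0*a_1 + 4/15*a_2 + 4/15*a_3 + 1/5*a_4 + 2/15*a_5 + 2/15*a_6
  a_4 = 0*a_1 + 2/3*a_2 + 1/15*a_3 + 2/15*a_4 + 0*a_5 + 2/15*a_6
  a_5 = 1/15*a_1 + 2/15*a_2 + 4/15*a_3 + 1/5*a_4 + 0*a_5 + 1/3*a_6

Substituting a_1 = 1 and a_6 = 0, rearrange to (I - Q) a = r where r[i] = P(i -> 1):
  [14/15, 0, -8/15, -1/15] . (a_2, a_3, a_4, a_5) = 1/5
  [-4/15, 11/15, -1/5, -2/15] . (a_2, a_3, a_4, a_5) = 0
  [-2/3, -1/15, 13/15, 0] . (a_2, a_3, a_4, a_5) = 0
  [-2/15, -4/15, -1/5, 1] . (a_2, a_3, a_4, a_5) = 1/15

Solving yields:
  a_2 = 3063/6919
  a_3 = 196/629
  a_4 = 2522/6919
  a_5 = 1949/6919

Starting state is 3, so the absorption probability is a_3 = 196/629.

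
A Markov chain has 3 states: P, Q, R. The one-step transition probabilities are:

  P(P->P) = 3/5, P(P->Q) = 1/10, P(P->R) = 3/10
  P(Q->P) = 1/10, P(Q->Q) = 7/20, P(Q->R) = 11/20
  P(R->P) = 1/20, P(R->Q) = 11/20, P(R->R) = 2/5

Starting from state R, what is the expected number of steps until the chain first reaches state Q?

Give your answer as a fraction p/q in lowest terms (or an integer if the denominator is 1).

Answer: 2

Derivation:
Let h_i = expected steps to first reach Q from state i.
Boundary: h_Q = 0.
First-step equations for the other states:
  h_P = 1 + 3/5*h_P + 1/10*h_Q + 3/10*h_R
  h_R = 1 + 1/20*h_P + 11/20*h_Q + 2/5*h_R

Substituting h_Q = 0 and rearranging gives the linear system (I - Q) h = 1:
  [2/5, -3/10] . (h_P, h_R) = 1
  [-1/20, 3/5] . (h_P, h_R) = 1

Solving yields:
  h_P = 4
  h_R = 2

Starting state is R, so the expected hitting time is h_R = 2.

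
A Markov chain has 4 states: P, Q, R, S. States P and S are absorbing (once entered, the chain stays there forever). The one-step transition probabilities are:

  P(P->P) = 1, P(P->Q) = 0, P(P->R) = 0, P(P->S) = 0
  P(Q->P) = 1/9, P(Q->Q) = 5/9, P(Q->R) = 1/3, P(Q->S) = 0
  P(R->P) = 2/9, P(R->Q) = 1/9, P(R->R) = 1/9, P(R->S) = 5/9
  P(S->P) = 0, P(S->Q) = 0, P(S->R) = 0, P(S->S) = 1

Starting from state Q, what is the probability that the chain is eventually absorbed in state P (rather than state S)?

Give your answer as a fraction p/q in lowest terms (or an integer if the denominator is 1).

Let a_i = P(absorbed in P | start in state i).
Boundary conditions: a_P = 1, a_S = 0.
For each transient state i, a_i = sum_j P(i->j) * a_j:
  a_Q = 1/9*a_P + 5/9*a_Q + 1/3*a_R + 0*a_S
  a_R = 2/9*a_P + 1/9*a_Q + 1/9*a_R + 5/9*a_S

Substituting a_P = 1 and a_S = 0, rearrange to (I - Q) a = r where r[i] = P(i -> P):
  [4/9, -1/3] . (a_Q, a_R) = 1/9
  [-1/9, 8/9] . (a_Q, a_R) = 2/9

Solving yields:
  a_Q = 14/29
  a_R = 9/29

Starting state is Q, so the absorption probability is a_Q = 14/29.

Answer: 14/29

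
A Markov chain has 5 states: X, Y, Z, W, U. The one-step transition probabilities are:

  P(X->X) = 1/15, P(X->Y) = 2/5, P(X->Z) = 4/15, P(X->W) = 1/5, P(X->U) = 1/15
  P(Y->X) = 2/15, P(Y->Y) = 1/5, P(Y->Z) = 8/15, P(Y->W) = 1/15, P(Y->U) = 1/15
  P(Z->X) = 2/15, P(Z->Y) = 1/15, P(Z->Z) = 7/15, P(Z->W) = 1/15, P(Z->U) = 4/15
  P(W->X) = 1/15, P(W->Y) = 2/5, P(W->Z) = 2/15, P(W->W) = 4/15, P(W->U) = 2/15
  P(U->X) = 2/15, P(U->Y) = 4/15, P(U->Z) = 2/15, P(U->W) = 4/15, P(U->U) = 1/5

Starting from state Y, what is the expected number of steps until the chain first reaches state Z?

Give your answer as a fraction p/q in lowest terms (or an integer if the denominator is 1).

Let h_i = expected steps to first reach Z from state i.
Boundary: h_Z = 0.
First-step equations for the other states:
  h_X = 1 + 1/15*h_X + 2/5*h_Y + 4/15*h_Z + 1/5*h_W + 1/15*h_U
  h_Y = 1 + 2/15*h_X + 1/5*h_Y + 8/15*h_Z + 1/15*h_W + 1/15*h_U
  h_W = 1 + 1/15*h_X + 2/5*h_Y + 2/15*h_Z + 4/15*h_W + 2/15*h_U
  h_U = 1 + 2/15*h_X + 4/15*h_Y + 2/15*h_Z + 4/15*h_W + 1/5*h_U

Substituting h_Z = 0 and rearranging gives the linear system (I - Q) h = 1:
  [14/15, -2/5, -1/5, -1/15] . (h_X, h_Y, h_W, h_U) = 1
  [-2/15, 4/5, -1/15, -1/15] . (h_X, h_Y, h_W, h_U) = 1
  [-1/15, -2/5, 11/15, -2/15] . (h_X, h_Y, h_W, h_U) = 1
  [-2/15, -4/15, -4/15, 4/5] . (h_X, h_Y, h_W, h_U) = 1

Solving yields:
  h_X = 4881/1550
  h_Y = 3711/1550
  h_W = 5649/1550
  h_U = 5871/1550

Starting state is Y, so the expected hitting time is h_Y = 3711/1550.

Answer: 3711/1550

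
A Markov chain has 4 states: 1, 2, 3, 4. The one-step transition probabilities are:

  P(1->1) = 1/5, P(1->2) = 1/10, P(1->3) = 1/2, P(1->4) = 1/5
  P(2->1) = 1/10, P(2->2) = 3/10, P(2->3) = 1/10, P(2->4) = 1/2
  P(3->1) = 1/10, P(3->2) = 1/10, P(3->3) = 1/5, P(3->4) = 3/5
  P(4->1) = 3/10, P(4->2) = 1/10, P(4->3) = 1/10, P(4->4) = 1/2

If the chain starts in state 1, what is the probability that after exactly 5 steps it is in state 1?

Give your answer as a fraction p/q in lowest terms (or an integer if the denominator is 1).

Computing P^5 by repeated multiplication:
P^1 =
  1: [1/5, 1/10, 1/2, 1/5]
  2: [1/10, 3/10, 1/10, 1/2]
  3: [1/10, 1/10, 1/5, 3/5]
  4: [3/10, 1/10, 1/10, 1/2]
P^2 =
  1: [4/25, 3/25, 23/100, 49/100]
  2: [21/100, 4/25, 3/20, 12/25]
  3: [23/100, 3/25, 4/25, 49/100]
  4: [23/100, 3/25, 23/100, 21/50]
P^3 =
  1: [107/500, 31/250, 187/1000, 19/40]
  2: [217/1000, 33/250, 199/1000, 113/250]
  3: [221/1000, 31/250, 26/125, 447/1000]
  4: [207/1000, 31/250, 43/200, 227/500]
P^4 =
  1: [541/2500, 78/625, 2043/10000, 909/2000]
  2: [2121/10000, 79/625, 2067/10000, 1137/2500]
  3: [423/2000, 78/625, 523/2500, 909/2000]
  4: [423/2000, 78/625, 2043/10000, 2297/5000]
P^5 =
  1: [10627/50000, 781/6250, 20699/100000, 45551/100000]
  2: [21217/100000, 783/6250, 20551/100000, 5713/12500]
  3: [4241/20000, 781/6250, 2569/12500, 45747/100000]
  4: [21303/100000, 781/6250, 20503/100000, 22849/50000]

(P^5)[1 -> 1] = 10627/50000

Answer: 10627/50000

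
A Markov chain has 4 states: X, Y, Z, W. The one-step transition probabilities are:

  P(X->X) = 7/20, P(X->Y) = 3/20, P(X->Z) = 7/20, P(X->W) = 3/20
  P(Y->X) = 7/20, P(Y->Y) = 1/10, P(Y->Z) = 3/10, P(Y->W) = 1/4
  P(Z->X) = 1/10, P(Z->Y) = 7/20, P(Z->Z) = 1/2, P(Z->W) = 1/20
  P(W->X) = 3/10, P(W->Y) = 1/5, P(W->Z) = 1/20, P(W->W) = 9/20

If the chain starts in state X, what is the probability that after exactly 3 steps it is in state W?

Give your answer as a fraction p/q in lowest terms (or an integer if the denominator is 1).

Answer: 379/2000

Derivation:
Computing P^3 by repeated multiplication:
P^1 =
  X: [7/20, 3/20, 7/20, 3/20]
  Y: [7/20, 1/10, 3/10, 1/4]
  Z: [1/10, 7/20, 1/2, 1/20]
  W: [3/10, 1/5, 1/20, 9/20]
P^2 =
  X: [51/200, 11/50, 7/20, 7/40]
  Y: [21/80, 87/400, 63/200, 41/200]
  Z: [89/400, 47/200, 157/400, 3/20]
  W: [63/200, 69/400, 17/80, 3/10]
P^3 =
  X: [203/800, 871/4000, 339/1000, 379/2000]
  Y: [261/1000, 1699/8000, 2599/8000, 807/4000]
  Z: [391/1600, 897/4000, 2817/8000, 717/4000]
  W: [451/1600, 1591/8000, 1133/4000, 59/250]

(P^3)[X -> W] = 379/2000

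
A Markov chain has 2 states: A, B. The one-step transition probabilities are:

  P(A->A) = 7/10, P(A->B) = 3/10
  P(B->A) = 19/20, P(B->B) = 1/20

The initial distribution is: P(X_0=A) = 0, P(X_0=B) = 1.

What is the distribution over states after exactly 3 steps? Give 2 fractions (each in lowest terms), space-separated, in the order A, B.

Propagating the distribution step by step (d_{t+1} = d_t * P):
d_0 = (A=0, B=1)
  d_1[A] = 0*7/10 + 1*19/20 = 19/20
  d_1[B] = 0*3/10 + 1*1/20 = 1/20
d_1 = (A=19/20, B=1/20)
  d_2[A] = 19/20*7/10 + 1/20*19/20 = 57/80
  d_2[B] = 19/20*3/10 + 1/20*1/20 = 23/80
d_2 = (A=57/80, B=23/80)
  d_3[A] = 57/80*7/10 + 23/80*19/20 = 247/320
  d_3[B] = 57/80*3/10 + 23/80*1/20 = 73/320
d_3 = (A=247/320, B=73/320)

Answer: 247/320 73/320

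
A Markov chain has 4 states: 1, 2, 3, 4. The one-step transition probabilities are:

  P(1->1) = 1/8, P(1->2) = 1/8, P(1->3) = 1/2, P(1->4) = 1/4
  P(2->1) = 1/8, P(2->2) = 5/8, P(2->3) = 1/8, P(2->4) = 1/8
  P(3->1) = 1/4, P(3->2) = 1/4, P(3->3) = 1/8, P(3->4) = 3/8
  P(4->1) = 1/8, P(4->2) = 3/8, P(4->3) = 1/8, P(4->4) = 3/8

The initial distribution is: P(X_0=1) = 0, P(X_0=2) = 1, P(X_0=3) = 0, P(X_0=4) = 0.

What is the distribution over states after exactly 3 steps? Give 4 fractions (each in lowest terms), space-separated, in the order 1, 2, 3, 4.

Propagating the distribution step by step (d_{t+1} = d_t * P):
d_0 = (1=0, 2=1, 3=0, 4=0)
  d_1[1] = 0*1/8 + 1*1/8 + 0*1/4 + 0*1/8 = 1/8
  d_1[2] = 0*1/8 + 1*5/8 + 0*1/4 + 0*3/8 = 5/8
  d_1[3] = 0*1/2 + 1*1/8 + 0*1/8 + 0*1/8 = 1/8
  d_1[4] = 0*1/4 + 1*1/8 + 0*3/8 + 0*3/8 = 1/8
d_1 = (1=1/8, 2=5/8, 3=1/8, 4=1/8)
  d_2[1] = 1/8*1/8 + 5/8*1/8 + 1/8*1/4 + 1/8*1/8 = 9/64
  d_2[2] = 1/8*1/8 + 5/8*5/8 + 1/8*1/4 + 1/8*3/8 = 31/64
  d_2[3] = 1/8*1/2 + 5/8*1/8 + 1/8*1/8 + 1/8*1/8 = 11/64
  d_2[4] = 1/8*1/4 + 5/8*1/8 + 1/8*3/8 + 1/8*3/8 = 13/64
d_2 = (1=9/64, 2=31/64, 3=11/64, 4=13/64)
  d_3[1] = 9/64*1/8 + 31/64*1/8 + 11/64*1/4 + 13/64*1/8 = 75/512
  d_3[2] = 9/64*1/8 + 31/64*5/8 + 11/64*1/4 + 13/64*3/8 = 225/512
  d_3[3] = 9/64*1/2 + 31/64*1/8 + 11/64*1/8 + 13/64*1/8 = 91/512
  d_3[4] = 9/64*1/4 + 31/64*1/8 + 11/64*3/8 + 13/64*3/8 = 121/512
d_3 = (1=75/512, 2=225/512, 3=91/512, 4=121/512)

Answer: 75/512 225/512 91/512 121/512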